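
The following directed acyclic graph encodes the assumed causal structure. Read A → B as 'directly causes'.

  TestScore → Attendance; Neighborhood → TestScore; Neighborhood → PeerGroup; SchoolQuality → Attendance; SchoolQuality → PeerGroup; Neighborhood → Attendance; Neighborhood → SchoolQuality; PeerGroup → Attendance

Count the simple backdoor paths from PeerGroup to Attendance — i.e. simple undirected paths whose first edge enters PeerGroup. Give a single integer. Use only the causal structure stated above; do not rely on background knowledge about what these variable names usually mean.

A backdoor path from PeerGroup to Attendance is any simple undirected path whose first edge points into PeerGroup (i.e. leaves PeerGroup via a parent).
Parents of PeerGroup: {Neighborhood, SchoolQuality}.
Enumerating:
  P1: PeerGroup <- Neighborhood -> SchoolQuality -> Attendance
  P2: PeerGroup <- Neighborhood -> TestScore -> Attendance
  P3: PeerGroup <- Neighborhood -> Attendance
  P4: PeerGroup <- SchoolQuality <- Neighborhood -> TestScore -> Attendance
  P5: PeerGroup <- SchoolQuality <- Neighborhood -> Attendance
  P6: PeerGroup <- SchoolQuality -> Attendance
That exhausts the simple backdoor paths. Count: 6.

6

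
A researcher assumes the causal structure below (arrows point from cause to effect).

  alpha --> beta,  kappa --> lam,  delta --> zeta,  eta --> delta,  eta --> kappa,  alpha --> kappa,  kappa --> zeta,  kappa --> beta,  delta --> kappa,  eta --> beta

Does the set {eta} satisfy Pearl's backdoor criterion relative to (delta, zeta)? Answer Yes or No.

Yes

Backdoor paths from delta to zeta (paths whose first edge points into delta):
  P1: delta <- eta -> kappa -> zeta
  P2: delta <- eta -> beta <- alpha -> kappa -> zeta
  P3: delta <- eta -> beta <- kappa -> zeta
Condition 1 (no descendant of delta in the set): holds — descendants of delta are {beta, kappa, lam, zeta}; none are in {eta}.
Condition 2 (every backdoor path blocked by {eta}):
  P1: blocked at fork node eta ∈ conditioning set.
  P2: blocked at fork node eta ∈ conditioning set.
  P3: blocked at fork node eta ∈ conditioning set.
{eta} satisfies the backdoor criterion.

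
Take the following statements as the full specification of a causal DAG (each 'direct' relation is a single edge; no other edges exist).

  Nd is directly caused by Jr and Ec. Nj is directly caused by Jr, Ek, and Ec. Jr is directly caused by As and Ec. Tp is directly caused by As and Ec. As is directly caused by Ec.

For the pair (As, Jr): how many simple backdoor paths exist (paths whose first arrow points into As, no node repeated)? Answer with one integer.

3

A backdoor path from As to Jr is any simple undirected path whose first edge points into As (i.e. leaves As via a parent).
Parents of As: {Ec}.
Enumerating:
  P1: As <- Ec -> Jr
  P2: As <- Ec -> Nd <- Jr
  P3: As <- Ec -> Nj <- Jr
That exhausts the simple backdoor paths. Count: 3.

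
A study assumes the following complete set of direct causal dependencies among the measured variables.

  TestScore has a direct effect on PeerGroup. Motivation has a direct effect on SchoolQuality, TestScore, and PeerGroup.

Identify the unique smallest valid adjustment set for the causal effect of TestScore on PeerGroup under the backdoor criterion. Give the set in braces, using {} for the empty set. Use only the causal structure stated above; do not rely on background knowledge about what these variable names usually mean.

Variables eligible for adjustment (non-descendants of TestScore, excluding TestScore and PeerGroup): {Motivation, SchoolQuality}.
Backdoor paths from TestScore to PeerGroup:
  P1: TestScore <- Motivation -> PeerGroup
The empty set is not sufficient: P1 (TestScore <- Motivation -> PeerGroup) has no collider blocking it and no conditioned non-collider, so it is open.
Try {Motivation}:
  P1: blocked at fork node Motivation ∈ conditioning set.
{Motivation} contains no descendant of TestScore and blocks every backdoor path.
No other singleton works — e.g. {SchoolQuality} leaves P1 open — so {Motivation} is the unique smallest valid adjustment set.

{Motivation}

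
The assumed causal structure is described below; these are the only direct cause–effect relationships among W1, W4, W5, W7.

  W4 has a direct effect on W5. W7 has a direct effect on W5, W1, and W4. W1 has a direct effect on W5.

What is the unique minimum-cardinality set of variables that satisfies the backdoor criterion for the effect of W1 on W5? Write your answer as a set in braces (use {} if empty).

{W7}

Variables eligible for adjustment (non-descendants of W1, excluding W1 and W5): {W4, W7}.
Backdoor paths from W1 to W5:
  P1: W1 <- W7 -> W4 -> W5
  P2: W1 <- W7 -> W5
The empty set is not sufficient: P1 (W1 <- W7 -> W4 -> W5) has no collider blocking it and no conditioned non-collider, so it is open.
Try {W7}:
  P1: blocked at fork node W7 ∈ conditioning set.
  P2: blocked at fork node W7 ∈ conditioning set.
{W7} contains no descendant of W1 and blocks every backdoor path.
No other singleton works — e.g. {W4} leaves P2 open — so {W7} is the unique smallest valid adjustment set.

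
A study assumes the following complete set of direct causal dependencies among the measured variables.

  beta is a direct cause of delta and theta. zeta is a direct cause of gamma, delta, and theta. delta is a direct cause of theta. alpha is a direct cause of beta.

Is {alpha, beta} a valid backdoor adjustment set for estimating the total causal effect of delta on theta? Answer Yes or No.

No

Backdoor paths from delta to theta (paths whose first edge points into delta):
  P1: delta <- zeta -> theta
  P2: delta <- beta -> theta
Condition 1 (no descendant of delta in the set): holds — descendants of delta are {theta}; none are in {alpha, beta}.
Condition 2 (every backdoor path blocked by {alpha, beta}):
  P1: open — no interior node is in the conditioning set.
  P2: blocked at fork node beta ∈ conditioning set.
{alpha, beta} does not satisfy the backdoor criterion.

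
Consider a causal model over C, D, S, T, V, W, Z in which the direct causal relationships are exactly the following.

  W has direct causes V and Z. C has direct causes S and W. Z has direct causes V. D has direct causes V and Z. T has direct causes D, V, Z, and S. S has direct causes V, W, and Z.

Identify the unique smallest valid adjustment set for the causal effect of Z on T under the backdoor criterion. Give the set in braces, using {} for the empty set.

{V}

Variables eligible for adjustment (non-descendants of Z, excluding Z and T): {V}.
Backdoor paths from Z to T:
  P1: Z <- V -> W -> S -> T
  P2: Z <- V -> W -> C <- S -> T
  P3: Z <- V -> S -> T
  P4: Z <- V -> D -> T
  P5: Z <- V -> T
The empty set is not sufficient: P1 (Z <- V -> W -> S -> T) has no collider blocking it and no conditioned non-collider, so it is open.
Try {V}:
  P1: blocked at fork node V ∈ conditioning set.
  P2: blocked at fork node V ∈ conditioning set.
  P3: blocked at fork node V ∈ conditioning set.
  P4: blocked at fork node V ∈ conditioning set.
  P5: blocked at fork node V ∈ conditioning set.
{V} contains no descendant of Z and blocks every backdoor path.
{V} is the unique smallest valid adjustment set.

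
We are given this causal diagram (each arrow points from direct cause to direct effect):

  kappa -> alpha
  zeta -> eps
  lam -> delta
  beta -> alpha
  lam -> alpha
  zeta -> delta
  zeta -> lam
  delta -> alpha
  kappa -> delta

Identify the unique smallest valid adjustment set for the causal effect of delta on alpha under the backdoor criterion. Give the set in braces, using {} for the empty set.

{kappa, lam}

Variables eligible for adjustment (non-descendants of delta, excluding delta and alpha): {beta, eps, kappa, lam, zeta}.
Backdoor paths from delta to alpha:
  P1: delta <- zeta -> lam -> alpha
  P2: delta <- lam -> alpha
  P3: delta <- kappa -> alpha
The empty set is not sufficient: P1 (delta <- zeta -> lam -> alpha) has no collider blocking it and no conditioned non-collider, so it is open.
Try {kappa, lam}:
  P1: blocked at chain node lam ∈ conditioning set.
  P2: blocked at fork node lam ∈ conditioning set.
  P3: blocked at fork node kappa ∈ conditioning set.
{kappa, lam} contains no descendant of delta and blocks every backdoor path.
Every element of {kappa, lam} is needed (dropping kappa leaves P3 open; dropping lam leaves P1 open), so no proper subset is valid.
Among all size-2 subsets of the eligible variables, only {kappa, lam} blocks every backdoor path, so it is the unique smallest valid adjustment set.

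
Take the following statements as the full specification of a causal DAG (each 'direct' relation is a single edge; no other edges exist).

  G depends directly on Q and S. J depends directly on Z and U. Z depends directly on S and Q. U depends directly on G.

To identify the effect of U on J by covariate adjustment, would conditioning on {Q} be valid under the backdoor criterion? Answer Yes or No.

Backdoor paths from U to J (paths whose first edge points into U):
  P1: U <- G <- S -> Z -> J
  P2: U <- G <- Q -> Z -> J
Condition 1 (no descendant of U in the set): holds — descendants of U are {J}; none are in {Q}.
Condition 2 (every backdoor path blocked by {Q}):
  P1: open — no interior node is in the conditioning set.
  P2: blocked at fork node Q ∈ conditioning set.
{Q} does not satisfy the backdoor criterion.

No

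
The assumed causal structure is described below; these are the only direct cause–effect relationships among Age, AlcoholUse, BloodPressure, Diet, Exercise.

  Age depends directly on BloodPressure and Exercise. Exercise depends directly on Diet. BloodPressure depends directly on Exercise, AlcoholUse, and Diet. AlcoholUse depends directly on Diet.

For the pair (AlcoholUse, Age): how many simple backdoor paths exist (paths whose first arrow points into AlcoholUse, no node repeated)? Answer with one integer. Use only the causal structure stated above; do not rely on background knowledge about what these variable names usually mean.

4

A backdoor path from AlcoholUse to Age is any simple undirected path whose first edge points into AlcoholUse (i.e. leaves AlcoholUse via a parent).
Parents of AlcoholUse: {Diet}.
Enumerating:
  P1: AlcoholUse <- Diet -> Exercise -> BloodPressure -> Age
  P2: AlcoholUse <- Diet -> Exercise -> Age
  P3: AlcoholUse <- Diet -> BloodPressure <- Exercise -> Age
  P4: AlcoholUse <- Diet -> BloodPressure -> Age
That exhausts the simple backdoor paths. Count: 4.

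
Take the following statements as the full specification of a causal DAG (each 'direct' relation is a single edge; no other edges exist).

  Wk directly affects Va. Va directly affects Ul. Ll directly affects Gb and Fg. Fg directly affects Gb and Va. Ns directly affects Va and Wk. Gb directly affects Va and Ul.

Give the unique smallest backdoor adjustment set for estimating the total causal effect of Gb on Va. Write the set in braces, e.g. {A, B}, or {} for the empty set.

{Fg}

Variables eligible for adjustment (non-descendants of Gb, excluding Gb and Va): {Fg, Ll, Ns, Wk}.
Backdoor paths from Gb to Va:
  P1: Gb <- Ll -> Fg -> Va
  P2: Gb <- Fg -> Va
The empty set is not sufficient: P1 (Gb <- Ll -> Fg -> Va) has no collider blocking it and no conditioned non-collider, so it is open.
Try {Fg}:
  P1: blocked at chain node Fg ∈ conditioning set.
  P2: blocked at fork node Fg ∈ conditioning set.
{Fg} contains no descendant of Gb and blocks every backdoor path.
No other singleton works — e.g. {Ns} leaves P1 open — so {Fg} is the unique smallest valid adjustment set.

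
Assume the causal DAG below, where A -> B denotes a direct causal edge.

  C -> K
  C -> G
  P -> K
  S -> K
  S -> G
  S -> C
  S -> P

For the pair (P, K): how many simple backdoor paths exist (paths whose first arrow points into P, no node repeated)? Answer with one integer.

3

A backdoor path from P to K is any simple undirected path whose first edge points into P (i.e. leaves P via a parent).
Parents of P: {S}.
Enumerating:
  P1: P <- S -> C -> K
  P2: P <- S -> G <- C -> K
  P3: P <- S -> K
That exhausts the simple backdoor paths. Count: 3.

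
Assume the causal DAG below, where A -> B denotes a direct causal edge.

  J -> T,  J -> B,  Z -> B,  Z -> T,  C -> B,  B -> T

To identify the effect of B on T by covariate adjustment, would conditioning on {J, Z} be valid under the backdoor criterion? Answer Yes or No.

Yes

Backdoor paths from B to T (paths whose first edge points into B):
  P1: B <- Z -> T
  P2: B <- J -> T
Condition 1 (no descendant of B in the set): holds — descendants of B are {T}; none are in {J, Z}.
Condition 2 (every backdoor path blocked by {J, Z}):
  P1: blocked at fork node Z ∈ conditioning set.
  P2: blocked at fork node J ∈ conditioning set.
{J, Z} satisfies the backdoor criterion.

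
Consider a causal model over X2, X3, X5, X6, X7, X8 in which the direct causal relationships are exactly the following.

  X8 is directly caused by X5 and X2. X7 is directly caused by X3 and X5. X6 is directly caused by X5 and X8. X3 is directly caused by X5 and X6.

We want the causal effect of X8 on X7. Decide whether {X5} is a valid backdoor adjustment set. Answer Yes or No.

Backdoor paths from X8 to X7 (paths whose first edge points into X8):
  P1: X8 <- X5 -> X6 -> X3 -> X7
  P2: X8 <- X5 -> X3 -> X7
  P3: X8 <- X5 -> X7
Condition 1 (no descendant of X8 in the set): holds — descendants of X8 are {X3, X6, X7}; none are in {X5}.
Condition 2 (every backdoor path blocked by {X5}):
  P1: blocked at fork node X5 ∈ conditioning set.
  P2: blocked at fork node X5 ∈ conditioning set.
  P3: blocked at fork node X5 ∈ conditioning set.
{X5} satisfies the backdoor criterion.

Yes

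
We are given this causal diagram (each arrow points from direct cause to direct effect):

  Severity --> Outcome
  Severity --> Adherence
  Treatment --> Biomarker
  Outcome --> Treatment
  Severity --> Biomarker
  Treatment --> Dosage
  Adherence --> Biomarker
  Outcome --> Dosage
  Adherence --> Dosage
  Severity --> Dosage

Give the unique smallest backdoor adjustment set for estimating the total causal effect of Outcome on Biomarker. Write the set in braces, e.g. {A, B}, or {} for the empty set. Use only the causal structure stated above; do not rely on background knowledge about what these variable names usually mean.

{Severity}

Variables eligible for adjustment (non-descendants of Outcome, excluding Outcome and Biomarker): {Adherence, Severity}.
Backdoor paths from Outcome to Biomarker:
  P1: Outcome <- Severity -> Adherence -> Biomarker
  P2: Outcome <- Severity -> Adherence -> Dosage <- Treatment -> Biomarker
  P3: Outcome <- Severity -> Biomarker
  P4: Outcome <- Severity -> Dosage <- Treatment -> Biomarker
  P5: Outcome <- Severity -> Dosage <- Adherence -> Biomarker
The empty set is not sufficient: P1 (Outcome <- Severity -> Adherence -> Biomarker) has no collider blocking it and no conditioned non-collider, so it is open.
Try {Severity}:
  P1: blocked at fork node Severity ∈ conditioning set.
  P2: blocked at fork node Severity ∈ conditioning set.
  P3: blocked at fork node Severity ∈ conditioning set.
  P4: blocked at fork node Severity ∈ conditioning set.
  P5: blocked at fork node Severity ∈ conditioning set.
{Severity} contains no descendant of Outcome and blocks every backdoor path.
No other singleton works — e.g. {Adherence} leaves P3 open — so {Severity} is the unique smallest valid adjustment set.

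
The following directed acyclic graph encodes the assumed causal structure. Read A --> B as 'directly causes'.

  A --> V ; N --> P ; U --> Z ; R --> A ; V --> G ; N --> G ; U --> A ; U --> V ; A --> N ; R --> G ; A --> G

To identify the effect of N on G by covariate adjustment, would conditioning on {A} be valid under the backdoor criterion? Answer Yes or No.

Yes

Backdoor paths from N to G (paths whose first edge points into N):
  P1: N <- A <- R -> G
  P2: N <- A <- U -> V -> G
  P3: N <- A -> V -> G
  P4: N <- A -> G
Condition 1 (no descendant of N in the set): holds — descendants of N are {G, P}; none are in {A}.
Condition 2 (every backdoor path blocked by {A}):
  P1: blocked at chain node A ∈ conditioning set.
  P2: blocked at chain node A ∈ conditioning set.
  P3: blocked at fork node A ∈ conditioning set.
  P4: blocked at fork node A ∈ conditioning set.
{A} satisfies the backdoor criterion.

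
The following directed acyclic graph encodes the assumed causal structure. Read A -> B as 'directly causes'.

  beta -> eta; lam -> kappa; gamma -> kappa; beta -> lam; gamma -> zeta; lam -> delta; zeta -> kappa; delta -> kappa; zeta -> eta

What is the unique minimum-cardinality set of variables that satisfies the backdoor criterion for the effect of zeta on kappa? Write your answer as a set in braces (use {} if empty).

Variables eligible for adjustment (non-descendants of zeta, excluding zeta and kappa): {beta, delta, gamma, lam}.
Backdoor paths from zeta to kappa:
  P1: zeta <- gamma -> kappa
The empty set is not sufficient: P1 (zeta <- gamma -> kappa) has no collider blocking it and no conditioned non-collider, so it is open.
Try {gamma}:
  P1: blocked at fork node gamma ∈ conditioning set.
{gamma} contains no descendant of zeta and blocks every backdoor path.
No other singleton works — e.g. {beta} leaves P1 open — so {gamma} is the unique smallest valid adjustment set.

{gamma}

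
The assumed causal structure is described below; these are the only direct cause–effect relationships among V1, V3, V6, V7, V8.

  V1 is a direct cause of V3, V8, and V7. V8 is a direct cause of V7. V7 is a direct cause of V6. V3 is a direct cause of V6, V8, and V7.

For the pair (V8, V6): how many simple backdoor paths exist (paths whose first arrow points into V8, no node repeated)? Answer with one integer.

A backdoor path from V8 to V6 is any simple undirected path whose first edge points into V8 (i.e. leaves V8 via a parent).
Parents of V8: {V1, V3}.
Enumerating:
  P1: V8 <- V1 -> V3 -> V7 -> V6
  P2: V8 <- V1 -> V3 -> V6
  P3: V8 <- V1 -> V7 <- V3 -> V6
  P4: V8 <- V1 -> V7 -> V6
  P5: V8 <- V3 <- V1 -> V7 -> V6
  P6: V8 <- V3 -> V7 -> V6
  P7: V8 <- V3 -> V6
That exhausts the simple backdoor paths. Count: 7.

7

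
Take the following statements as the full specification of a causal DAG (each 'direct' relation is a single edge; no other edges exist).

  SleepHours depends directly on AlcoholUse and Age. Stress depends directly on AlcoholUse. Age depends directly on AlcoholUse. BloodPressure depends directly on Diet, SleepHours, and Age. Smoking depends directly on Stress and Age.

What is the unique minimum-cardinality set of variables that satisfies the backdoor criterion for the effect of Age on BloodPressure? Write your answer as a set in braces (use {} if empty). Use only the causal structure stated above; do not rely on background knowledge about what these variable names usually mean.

Variables eligible for adjustment (non-descendants of Age, excluding Age and BloodPressure): {AlcoholUse, Diet, Stress}.
Backdoor paths from Age to BloodPressure:
  P1: Age <- AlcoholUse -> SleepHours -> BloodPressure
The empty set is not sufficient: P1 (Age <- AlcoholUse -> SleepHours -> BloodPressure) has no collider blocking it and no conditioned non-collider, so it is open.
Try {AlcoholUse}:
  P1: blocked at fork node AlcoholUse ∈ conditioning set.
{AlcoholUse} contains no descendant of Age and blocks every backdoor path.
No other singleton works — e.g. {Diet} leaves P1 open — so {AlcoholUse} is the unique smallest valid adjustment set.

{AlcoholUse}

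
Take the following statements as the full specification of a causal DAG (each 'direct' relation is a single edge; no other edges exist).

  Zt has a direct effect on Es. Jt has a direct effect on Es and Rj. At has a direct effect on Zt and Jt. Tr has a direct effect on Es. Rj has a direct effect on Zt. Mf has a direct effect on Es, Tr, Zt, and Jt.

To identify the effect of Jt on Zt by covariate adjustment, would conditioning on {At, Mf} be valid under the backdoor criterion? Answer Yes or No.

Yes

Backdoor paths from Jt to Zt (paths whose first edge points into Jt):
  P1: Jt <- At -> Zt
  P2: Jt <- Mf -> Tr -> Es <- Zt
  P3: Jt <- Mf -> Zt
  P4: Jt <- Mf -> Es <- Zt
Condition 1 (no descendant of Jt in the set): holds — descendants of Jt are {Es, Rj, Zt}; none are in {At, Mf}.
Condition 2 (every backdoor path blocked by {At, Mf}):
  P1: blocked at fork node At ∈ conditioning set.
  P2: blocked at fork node Mf ∈ conditioning set.
  P3: blocked at fork node Mf ∈ conditioning set.
  P4: blocked at fork node Mf ∈ conditioning set.
{At, Mf} satisfies the backdoor criterion.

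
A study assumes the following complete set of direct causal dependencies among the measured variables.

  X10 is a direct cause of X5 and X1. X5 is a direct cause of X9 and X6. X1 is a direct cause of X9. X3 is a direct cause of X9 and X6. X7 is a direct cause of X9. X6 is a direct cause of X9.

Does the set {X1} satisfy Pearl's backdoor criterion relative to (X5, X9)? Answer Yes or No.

Backdoor paths from X5 to X9 (paths whose first edge points into X5):
  P1: X5 <- X10 -> X1 -> X9
Condition 1 (no descendant of X5 in the set): holds — descendants of X5 are {X6, X9}; none are in {X1}.
Condition 2 (every backdoor path blocked by {X1}):
  P1: blocked at chain node X1 ∈ conditioning set.
{X1} satisfies the backdoor criterion.

Yes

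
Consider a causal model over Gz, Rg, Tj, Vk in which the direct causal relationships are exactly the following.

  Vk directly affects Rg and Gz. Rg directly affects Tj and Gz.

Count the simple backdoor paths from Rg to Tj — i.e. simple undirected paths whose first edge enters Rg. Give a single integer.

A backdoor path from Rg to Tj is any simple undirected path whose first edge points into Rg (i.e. leaves Rg via a parent).
Parents of Rg: {Vk}.
No simple path from any parent of Rg reaches Tj without revisiting Rg, so there are no backdoor paths.

0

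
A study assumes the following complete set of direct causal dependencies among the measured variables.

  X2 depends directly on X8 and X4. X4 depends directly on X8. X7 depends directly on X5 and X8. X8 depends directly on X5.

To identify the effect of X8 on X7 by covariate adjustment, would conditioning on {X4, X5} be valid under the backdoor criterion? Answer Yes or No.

Backdoor paths from X8 to X7 (paths whose first edge points into X8):
  P1: X8 <- X5 -> X7
Condition 1 (no descendant of X8 in the set): FAILS — X4 is a descendant of X8.
Condition 2 (every backdoor path blocked by {X4, X5}):
  P1: blocked at fork node X5 ∈ conditioning set.
{X4, X5} does not satisfy the backdoor criterion.

No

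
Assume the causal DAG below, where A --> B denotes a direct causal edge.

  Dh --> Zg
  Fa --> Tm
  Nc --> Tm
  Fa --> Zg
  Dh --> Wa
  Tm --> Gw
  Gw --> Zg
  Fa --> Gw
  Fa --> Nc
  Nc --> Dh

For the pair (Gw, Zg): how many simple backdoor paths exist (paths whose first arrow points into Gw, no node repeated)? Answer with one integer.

A backdoor path from Gw to Zg is any simple undirected path whose first edge points into Gw (i.e. leaves Gw via a parent).
Parents of Gw: {Fa, Tm}.
Enumerating:
  P1: Gw <- Fa -> Nc -> Dh -> Zg
  P2: Gw <- Fa -> Tm <- Nc -> Dh -> Zg
  P3: Gw <- Fa -> Zg
  P4: Gw <- Tm <- Fa -> Nc -> Dh -> Zg
  P5: Gw <- Tm <- Fa -> Zg
  P6: Gw <- Tm <- Nc <- Fa -> Zg
  P7: Gw <- Tm <- Nc -> Dh -> Zg
That exhausts the simple backdoor paths. Count: 7.

7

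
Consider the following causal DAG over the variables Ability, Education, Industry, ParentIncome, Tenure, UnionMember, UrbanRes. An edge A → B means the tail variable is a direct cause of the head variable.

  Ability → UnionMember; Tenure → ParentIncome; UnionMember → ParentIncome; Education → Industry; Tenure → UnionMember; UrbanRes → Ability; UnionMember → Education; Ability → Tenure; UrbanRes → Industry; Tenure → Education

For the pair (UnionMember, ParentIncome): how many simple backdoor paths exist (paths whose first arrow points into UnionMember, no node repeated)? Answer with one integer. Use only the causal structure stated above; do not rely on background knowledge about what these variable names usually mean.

3

A backdoor path from UnionMember to ParentIncome is any simple undirected path whose first edge points into UnionMember (i.e. leaves UnionMember via a parent).
Parents of UnionMember: {Ability, Tenure}.
Enumerating:
  P1: UnionMember <- Ability <- UrbanRes -> Industry <- Education <- Tenure -> ParentIncome
  P2: UnionMember <- Ability -> Tenure -> ParentIncome
  P3: UnionMember <- Tenure -> ParentIncome
That exhausts the simple backdoor paths. Count: 3.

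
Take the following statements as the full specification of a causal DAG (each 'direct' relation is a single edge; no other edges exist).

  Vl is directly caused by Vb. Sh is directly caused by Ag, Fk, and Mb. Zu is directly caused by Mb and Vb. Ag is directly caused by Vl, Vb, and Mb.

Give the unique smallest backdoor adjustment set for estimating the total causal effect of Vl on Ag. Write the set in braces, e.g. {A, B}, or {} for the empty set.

Variables eligible for adjustment (non-descendants of Vl, excluding Vl and Ag): {Fk, Mb, Vb, Zu}.
Backdoor paths from Vl to Ag:
  P1: Vl <- Vb -> Ag
  P2: Vl <- Vb -> Zu <- Mb -> Ag
  P3: Vl <- Vb -> Zu <- Mb -> Sh <- Ag
The empty set is not sufficient: P1 (Vl <- Vb -> Ag) has no collider blocking it and no conditioned non-collider, so it is open.
Try {Vb}:
  P1: blocked at fork node Vb ∈ conditioning set.
  P2: blocked at fork node Vb ∈ conditioning set.
  P3: blocked at fork node Vb ∈ conditioning set.
{Vb} contains no descendant of Vl and blocks every backdoor path.
No other singleton works — e.g. {Mb} leaves P1 open — so {Vb} is the unique smallest valid adjustment set.

{Vb}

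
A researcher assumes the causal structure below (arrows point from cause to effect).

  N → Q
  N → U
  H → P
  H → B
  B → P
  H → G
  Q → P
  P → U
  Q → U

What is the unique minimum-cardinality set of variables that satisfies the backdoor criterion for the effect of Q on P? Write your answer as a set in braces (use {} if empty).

Variables eligible for adjustment (non-descendants of Q, excluding Q and P): {B, G, H, N}.
Backdoor paths from Q to P:
  P1: Q <- N -> U <- P
Each backdoor path contains an unconditioned collider, so every path is already blocked with the empty conditioning set:
  P1: blocked at collider U (neither it nor any descendant is in the conditioning set).
The empty set is therefore the unique smallest valid set.

{}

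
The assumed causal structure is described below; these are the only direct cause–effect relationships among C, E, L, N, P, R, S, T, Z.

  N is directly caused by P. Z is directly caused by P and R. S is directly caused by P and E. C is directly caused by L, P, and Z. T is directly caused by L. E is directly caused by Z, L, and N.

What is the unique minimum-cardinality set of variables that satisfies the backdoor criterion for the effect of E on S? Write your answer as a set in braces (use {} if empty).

Variables eligible for adjustment (non-descendants of E, excluding E and S): {C, L, N, P, R, T, Z}.
Backdoor paths from E to S:
  P1: E <- L -> C <- P -> S
  P2: E <- L -> C <- Z <- P -> S
  P3: E <- Z <- P -> S
  P4: E <- Z -> C <- P -> S
  P5: E <- N <- P -> S
The empty set is not sufficient: P3 (E <- Z <- P -> S) has no collider blocking it and no conditioned non-collider, so it is open.
Try {P}:
  P1: blocked at collider C (neither it nor any descendant is in the conditioning set).
  P2: blocked at collider C (neither it nor any descendant is in the conditioning set).
  P3: blocked at fork node P ∈ conditioning set.
  P4: blocked at collider C (neither it nor any descendant is in the conditioning set).
  P5: blocked at fork node P ∈ conditioning set.
{P} contains no descendant of E and blocks every backdoor path.
No other singleton works — e.g. {L} leaves P3 open — so {P} is the unique smallest valid adjustment set.

{P}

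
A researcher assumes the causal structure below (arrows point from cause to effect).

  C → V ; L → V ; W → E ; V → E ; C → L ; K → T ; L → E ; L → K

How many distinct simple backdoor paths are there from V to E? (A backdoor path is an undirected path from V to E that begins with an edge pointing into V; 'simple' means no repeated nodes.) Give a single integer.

2

A backdoor path from V to E is any simple undirected path whose first edge points into V (i.e. leaves V via a parent).
Parents of V: {C, L}.
Enumerating:
  P1: V <- C -> L -> E
  P2: V <- L -> E
That exhausts the simple backdoor paths. Count: 2.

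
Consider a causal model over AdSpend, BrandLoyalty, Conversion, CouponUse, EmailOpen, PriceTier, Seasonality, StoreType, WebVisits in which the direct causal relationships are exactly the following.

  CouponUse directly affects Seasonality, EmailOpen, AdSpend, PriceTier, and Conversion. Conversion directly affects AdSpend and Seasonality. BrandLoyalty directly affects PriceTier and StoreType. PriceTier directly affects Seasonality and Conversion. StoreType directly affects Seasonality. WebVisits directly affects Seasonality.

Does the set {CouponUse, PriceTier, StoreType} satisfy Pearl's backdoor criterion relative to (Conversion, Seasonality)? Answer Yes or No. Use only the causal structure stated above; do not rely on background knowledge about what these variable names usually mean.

Yes

Backdoor paths from Conversion to Seasonality (paths whose first edge points into Conversion):
  P1: Conversion <- CouponUse -> PriceTier <- BrandLoyalty -> StoreType -> Seasonality
  P2: Conversion <- CouponUse -> PriceTier -> Seasonality
  P3: Conversion <- CouponUse -> Seasonality
  P4: Conversion <- PriceTier <- CouponUse -> Seasonality
  P5: Conversion <- PriceTier <- BrandLoyalty -> StoreType -> Seasonality
  P6: Conversion <- PriceTier -> Seasonality
Condition 1 (no descendant of Conversion in the set): holds — descendants of Conversion are {AdSpend, Seasonality}; none are in {CouponUse, PriceTier, StoreType}.
Condition 2 (every backdoor path blocked by {CouponUse, PriceTier, StoreType}):
  P1: blocked at fork node CouponUse ∈ conditioning set.
  P2: blocked at fork node CouponUse ∈ conditioning set.
  P3: blocked at fork node CouponUse ∈ conditioning set.
  P4: blocked at chain node PriceTier ∈ conditioning set.
  P5: blocked at chain node PriceTier ∈ conditioning set.
  P6: blocked at fork node PriceTier ∈ conditioning set.
{CouponUse, PriceTier, StoreType} satisfies the backdoor criterion.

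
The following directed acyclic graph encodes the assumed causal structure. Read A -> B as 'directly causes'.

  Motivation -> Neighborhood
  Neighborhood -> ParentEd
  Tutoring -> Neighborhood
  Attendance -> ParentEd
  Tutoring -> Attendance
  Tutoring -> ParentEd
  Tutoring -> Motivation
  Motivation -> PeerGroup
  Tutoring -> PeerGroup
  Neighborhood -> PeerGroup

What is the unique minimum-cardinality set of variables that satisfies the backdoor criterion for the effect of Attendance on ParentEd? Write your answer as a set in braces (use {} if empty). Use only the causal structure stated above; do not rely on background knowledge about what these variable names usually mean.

{Tutoring}

Variables eligible for adjustment (non-descendants of Attendance, excluding Attendance and ParentEd): {Motivation, Neighborhood, PeerGroup, Tutoring}.
Backdoor paths from Attendance to ParentEd:
  P1: Attendance <- Tutoring -> Motivation -> Neighborhood -> ParentEd
  P2: Attendance <- Tutoring -> Motivation -> PeerGroup <- Neighborhood -> ParentEd
  P3: Attendance <- Tutoring -> Neighborhood -> ParentEd
  P4: Attendance <- Tutoring -> ParentEd
  P5: Attendance <- Tutoring -> PeerGroup <- Motivation -> Neighborhood -> ParentEd
  P6: Attendance <- Tutoring -> PeerGroup <- Neighborhood -> ParentEd
The empty set is not sufficient: P1 (Attendance <- Tutoring -> Motivation -> Neighborhood -> ParentEd) has no collider blocking it and no conditioned non-collider, so it is open.
Try {Tutoring}:
  P1: blocked at fork node Tutoring ∈ conditioning set.
  P2: blocked at fork node Tutoring ∈ conditioning set.
  P3: blocked at fork node Tutoring ∈ conditioning set.
  P4: blocked at fork node Tutoring ∈ conditioning set.
  P5: blocked at fork node Tutoring ∈ conditioning set.
  P6: blocked at fork node Tutoring ∈ conditioning set.
{Tutoring} contains no descendant of Attendance and blocks every backdoor path.
No other singleton works — e.g. {Motivation} leaves P3 open — so {Tutoring} is the unique smallest valid adjustment set.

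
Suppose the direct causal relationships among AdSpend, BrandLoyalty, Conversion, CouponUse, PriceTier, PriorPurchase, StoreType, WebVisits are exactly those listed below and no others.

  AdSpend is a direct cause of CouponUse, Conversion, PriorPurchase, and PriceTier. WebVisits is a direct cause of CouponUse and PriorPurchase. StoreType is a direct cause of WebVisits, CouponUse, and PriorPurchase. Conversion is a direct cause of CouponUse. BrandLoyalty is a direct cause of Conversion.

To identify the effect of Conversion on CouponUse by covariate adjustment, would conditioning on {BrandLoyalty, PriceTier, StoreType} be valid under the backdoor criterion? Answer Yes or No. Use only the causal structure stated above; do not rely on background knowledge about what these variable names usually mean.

No

Backdoor paths from Conversion to CouponUse (paths whose first edge points into Conversion):
  P1: Conversion <- AdSpend -> PriorPurchase <- StoreType -> WebVisits -> CouponUse
  P2: Conversion <- AdSpend -> PriorPurchase <- StoreType -> CouponUse
  P3: Conversion <- AdSpend -> PriorPurchase <- WebVisits <- StoreType -> CouponUse
  P4: Conversion <- AdSpend -> PriorPurchase <- WebVisits -> CouponUse
  P5: Conversion <- AdSpend -> CouponUse
Condition 1 (no descendant of Conversion in the set): holds — descendants of Conversion are {CouponUse}; none are in {BrandLoyalty, PriceTier, StoreType}.
Condition 2 (every backdoor path blocked by {BrandLoyalty, PriceTier, StoreType}):
  P1: blocked at collider PriorPurchase (neither it nor any descendant is in the conditioning set).
  P2: blocked at collider PriorPurchase (neither it nor any descendant is in the conditioning set).
  P3: blocked at collider PriorPurchase (neither it nor any descendant is in the conditioning set).
  P4: blocked at collider PriorPurchase (neither it nor any descendant is in the conditioning set).
  P5: open — no interior node is in the conditioning set.
{BrandLoyalty, PriceTier, StoreType} does not satisfy the backdoor criterion.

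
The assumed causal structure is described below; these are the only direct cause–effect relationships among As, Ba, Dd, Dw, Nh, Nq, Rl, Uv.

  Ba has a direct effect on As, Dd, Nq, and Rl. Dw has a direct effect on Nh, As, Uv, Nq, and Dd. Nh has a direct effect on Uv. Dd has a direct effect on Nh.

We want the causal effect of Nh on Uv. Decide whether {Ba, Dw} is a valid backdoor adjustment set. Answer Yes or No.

Yes

Backdoor paths from Nh to Uv (paths whose first edge points into Nh):
  P1: Nh <- Dw -> Uv
  P2: Nh <- Dd <- Ba -> As <- Dw -> Uv
  P3: Nh <- Dd <- Ba -> Nq <- Dw -> Uv
  P4: Nh <- Dd <- Dw -> Uv
Condition 1 (no descendant of Nh in the set): holds — descendants of Nh are {Uv}; none are in {Ba, Dw}.
Condition 2 (every backdoor path blocked by {Ba, Dw}):
  P1: blocked at fork node Dw ∈ conditioning set.
  P2: blocked at fork node Ba ∈ conditioning set.
  P3: blocked at fork node Ba ∈ conditioning set.
  P4: blocked at fork node Dw ∈ conditioning set.
{Ba, Dw} satisfies the backdoor criterion.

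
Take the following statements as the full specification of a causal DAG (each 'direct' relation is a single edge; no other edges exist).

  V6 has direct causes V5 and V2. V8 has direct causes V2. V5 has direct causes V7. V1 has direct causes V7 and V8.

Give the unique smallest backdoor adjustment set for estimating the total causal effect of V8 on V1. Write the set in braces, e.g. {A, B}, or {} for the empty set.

{}

Variables eligible for adjustment (non-descendants of V8, excluding V8 and V1): {V2, V5, V6, V7}.
Backdoor paths from V8 to V1:
  P1: V8 <- V2 -> V6 <- V5 <- V7 -> V1
Each backdoor path contains an unconditioned collider, so every path is already blocked with the empty conditioning set:
  P1: blocked at collider V6 (neither it nor any descendant is in the conditioning set).
The empty set is therefore the unique smallest valid set.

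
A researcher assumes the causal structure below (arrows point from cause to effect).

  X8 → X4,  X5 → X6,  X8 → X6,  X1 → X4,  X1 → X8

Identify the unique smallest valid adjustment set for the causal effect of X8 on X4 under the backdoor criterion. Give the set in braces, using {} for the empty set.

{X1}

Variables eligible for adjustment (non-descendants of X8, excluding X8 and X4): {X1, X5}.
Backdoor paths from X8 to X4:
  P1: X8 <- X1 -> X4
The empty set is not sufficient: P1 (X8 <- X1 -> X4) has no collider blocking it and no conditioned non-collider, so it is open.
Try {X1}:
  P1: blocked at fork node X1 ∈ conditioning set.
{X1} contains no descendant of X8 and blocks every backdoor path.
No other singleton works — e.g. {X5} leaves P1 open — so {X1} is the unique smallest valid adjustment set.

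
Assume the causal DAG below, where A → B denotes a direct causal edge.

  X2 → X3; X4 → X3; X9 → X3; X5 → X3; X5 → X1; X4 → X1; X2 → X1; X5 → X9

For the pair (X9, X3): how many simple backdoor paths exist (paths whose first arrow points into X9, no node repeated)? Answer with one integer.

A backdoor path from X9 to X3 is any simple undirected path whose first edge points into X9 (i.e. leaves X9 via a parent).
Parents of X9: {X5}.
Enumerating:
  P1: X9 <- X5 -> X1 <- X2 -> X3
  P2: X9 <- X5 -> X1 <- X4 -> X3
  P3: X9 <- X5 -> X3
That exhausts the simple backdoor paths. Count: 3.

3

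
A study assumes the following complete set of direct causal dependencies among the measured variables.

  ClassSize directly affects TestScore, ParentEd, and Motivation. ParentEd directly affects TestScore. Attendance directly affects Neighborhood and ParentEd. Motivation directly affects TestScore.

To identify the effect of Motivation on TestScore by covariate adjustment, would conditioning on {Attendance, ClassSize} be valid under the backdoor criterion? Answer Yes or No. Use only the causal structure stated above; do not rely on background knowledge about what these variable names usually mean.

Yes

Backdoor paths from Motivation to TestScore (paths whose first edge points into Motivation):
  P1: Motivation <- ClassSize -> ParentEd -> TestScore
  P2: Motivation <- ClassSize -> TestScore
Condition 1 (no descendant of Motivation in the set): holds — descendants of Motivation are {TestScore}; none are in {Attendance, ClassSize}.
Condition 2 (every backdoor path blocked by {Attendance, ClassSize}):
  P1: blocked at fork node ClassSize ∈ conditioning set.
  P2: blocked at fork node ClassSize ∈ conditioning set.
{Attendance, ClassSize} satisfies the backdoor criterion.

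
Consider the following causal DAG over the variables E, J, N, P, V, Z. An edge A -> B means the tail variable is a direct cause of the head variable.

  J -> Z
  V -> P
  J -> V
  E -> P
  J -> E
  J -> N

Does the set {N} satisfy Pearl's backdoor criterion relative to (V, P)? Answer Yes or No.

No

Backdoor paths from V to P (paths whose first edge points into V):
  P1: V <- J -> E -> P
Condition 1 (no descendant of V in the set): holds — descendants of V are {P}; none are in {N}.
Condition 2 (every backdoor path blocked by {N}):
  P1: open — no interior node is in the conditioning set.
{N} does not satisfy the backdoor criterion.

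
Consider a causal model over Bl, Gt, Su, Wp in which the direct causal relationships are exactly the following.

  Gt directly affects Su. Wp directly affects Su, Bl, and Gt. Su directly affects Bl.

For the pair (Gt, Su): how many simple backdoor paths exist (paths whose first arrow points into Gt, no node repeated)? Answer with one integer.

2

A backdoor path from Gt to Su is any simple undirected path whose first edge points into Gt (i.e. leaves Gt via a parent).
Parents of Gt: {Wp}.
Enumerating:
  P1: Gt <- Wp -> Su
  P2: Gt <- Wp -> Bl <- Su
That exhausts the simple backdoor paths. Count: 2.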